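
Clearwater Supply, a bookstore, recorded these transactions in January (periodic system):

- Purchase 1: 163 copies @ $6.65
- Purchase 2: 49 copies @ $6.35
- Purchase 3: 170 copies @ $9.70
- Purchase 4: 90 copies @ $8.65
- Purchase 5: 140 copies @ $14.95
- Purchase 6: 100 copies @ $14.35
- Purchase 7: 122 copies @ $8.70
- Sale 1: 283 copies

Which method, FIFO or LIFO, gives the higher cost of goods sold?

FIFO COGS: 163 @ $6.65 + 49 @ $6.35 + 71 @ $9.70 = $2,083.80
LIFO COGS: 122 @ $8.70 + 100 @ $14.35 + 61 @ $14.95 = $3,408.35

LIFO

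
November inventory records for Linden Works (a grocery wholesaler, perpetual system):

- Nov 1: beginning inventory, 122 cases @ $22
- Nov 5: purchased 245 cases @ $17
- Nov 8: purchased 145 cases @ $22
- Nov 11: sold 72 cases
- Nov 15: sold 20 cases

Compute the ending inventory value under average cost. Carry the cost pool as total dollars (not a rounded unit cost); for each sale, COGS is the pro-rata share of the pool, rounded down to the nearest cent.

Ending inventory = $8,235.13

After Nov 1: 122 on hand, pool $2,684.00 (≈ $22.0000 each)
After Nov 5: 367 on hand, pool $6,849.00 (≈ $18.6621 each)
After Nov 8: 512 on hand, pool $10,039.00 (≈ $19.6074 each)
Nov 11, sell 72: 72/512 × $10,039.00 → $1,411.73
Nov 15, sell 20: 20/440 × $8,627.27 → $392.14
Total COGS = $1,411.73 + $392.14 = $1,803.87
Ending inventory (cost pool remaining) = $8,235.13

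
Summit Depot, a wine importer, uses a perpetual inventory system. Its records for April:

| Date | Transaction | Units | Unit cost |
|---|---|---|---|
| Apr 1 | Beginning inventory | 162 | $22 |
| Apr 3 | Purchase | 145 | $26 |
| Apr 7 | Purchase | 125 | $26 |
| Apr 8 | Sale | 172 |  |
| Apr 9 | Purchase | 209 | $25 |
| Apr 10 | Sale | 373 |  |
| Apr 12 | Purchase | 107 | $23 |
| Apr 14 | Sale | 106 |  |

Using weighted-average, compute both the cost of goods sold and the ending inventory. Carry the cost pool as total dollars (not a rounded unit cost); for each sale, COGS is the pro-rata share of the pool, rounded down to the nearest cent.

COGS = $15,959.96; ending inventory = $2,310.04

After Apr 1: 162 on hand, pool $3,564.00 (≈ $22.0000 each)
After Apr 3: 307 on hand, pool $7,334.00 (≈ $23.8893 each)
After Apr 7: 432 on hand, pool $10,584.00 (≈ $24.5000 each)
Apr 8, sell 172: 172/432 × $10,584.00 → $4,214.00
After Apr 9: 469 on hand, pool $11,595.00 (≈ $24.7228 each)
Apr 10, sell 373: 373/469 × $11,595.00 → $9,221.60
After Apr 12: 203 on hand, pool $4,834.40 (≈ $23.8148 each)
Apr 14, sell 106: 106/203 × $4,834.40 → $2,524.36
Total COGS = $4,214.00 + $9,221.60 + $2,524.36 = $15,959.96
Ending inventory (cost pool remaining) = $2,310.04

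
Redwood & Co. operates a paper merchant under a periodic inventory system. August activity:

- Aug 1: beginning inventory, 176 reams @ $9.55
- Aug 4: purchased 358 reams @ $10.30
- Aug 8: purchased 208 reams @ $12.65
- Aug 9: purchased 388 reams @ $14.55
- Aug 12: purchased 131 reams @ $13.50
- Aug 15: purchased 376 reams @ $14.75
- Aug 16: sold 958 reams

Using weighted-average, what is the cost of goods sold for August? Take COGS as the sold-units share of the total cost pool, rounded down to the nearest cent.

Aug 16, sell 958: 958/1637 × $20,959.30 → $12,265.73
Ending inventory (cost pool remaining) = $8,693.57
Check: goods available $20,959.30 = COGS $12,265.73 + ending $8,693.57

COGS = $12,265.73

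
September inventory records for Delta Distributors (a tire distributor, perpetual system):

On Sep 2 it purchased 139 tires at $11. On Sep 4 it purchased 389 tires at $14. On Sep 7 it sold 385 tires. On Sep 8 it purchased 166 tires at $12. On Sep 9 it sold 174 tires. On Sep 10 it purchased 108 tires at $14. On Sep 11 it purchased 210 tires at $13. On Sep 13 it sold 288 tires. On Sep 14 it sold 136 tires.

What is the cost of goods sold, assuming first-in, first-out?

COGS = $12,832

Sep 7, 385 sold [FIFO — oldest first]: 139 @ $11 + 246 @ $14 = $4,973
Sep 9, 174 sold [FIFO — oldest first]: 143 @ $14 + 31 @ $12 = $2,374
Sep 13, 288 sold [FIFO — oldest first]: 135 @ $12 + 108 @ $14 + 45 @ $13 = $3,717
Sep 14, 136 sold [FIFO — oldest first]: 136 @ $13 = $1,768
Total COGS = $4,973 + $2,374 + $3,717 + $1,768 = $12,832
Ending inventory: 29 @ $13 = $377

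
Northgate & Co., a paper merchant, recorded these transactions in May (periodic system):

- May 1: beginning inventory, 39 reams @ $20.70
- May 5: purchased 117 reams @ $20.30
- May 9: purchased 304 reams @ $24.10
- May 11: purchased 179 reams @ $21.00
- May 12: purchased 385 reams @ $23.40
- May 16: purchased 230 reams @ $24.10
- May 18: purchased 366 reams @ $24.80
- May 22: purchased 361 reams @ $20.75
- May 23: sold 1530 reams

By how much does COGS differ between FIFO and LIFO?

$569.15

FIFO COGS: 39 @ $20.70 + 117 @ $20.30 + 304 @ $24.10 + 179 @ $21.00 + 385 @ $23.40 + 230 @ $24.10 + 276 @ $24.80 = $35,664.60
LIFO COGS: 361 @ $20.75 + 366 @ $24.80 + 230 @ $24.10 + 385 @ $23.40 + 179 @ $21.00 + 9 @ $24.10 = $35,095.45
Difference = |$35,664.60 − $35,095.45| = $569.15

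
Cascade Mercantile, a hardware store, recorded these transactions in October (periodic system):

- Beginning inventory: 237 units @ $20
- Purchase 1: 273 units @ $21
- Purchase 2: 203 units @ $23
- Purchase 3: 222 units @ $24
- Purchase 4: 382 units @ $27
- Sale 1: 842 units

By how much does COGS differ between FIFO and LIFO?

$2,808

FIFO COGS: 237 @ $20 + 273 @ $21 + 203 @ $23 + 129 @ $24 = $18,238
LIFO COGS: 382 @ $27 + 222 @ $24 + 203 @ $23 + 35 @ $21 = $21,046
Difference = |$18,238 − $21,046| = $2,808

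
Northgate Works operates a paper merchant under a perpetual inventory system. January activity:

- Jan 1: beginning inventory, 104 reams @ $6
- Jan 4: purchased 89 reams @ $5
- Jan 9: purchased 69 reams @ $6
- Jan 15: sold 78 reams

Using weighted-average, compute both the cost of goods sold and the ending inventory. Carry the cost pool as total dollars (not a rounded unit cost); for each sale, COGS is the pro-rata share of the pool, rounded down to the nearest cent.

COGS = $441.50; ending inventory = $1,041.50

After Jan 1: 104 on hand, pool $624.00 (≈ $6.0000 each)
After Jan 4: 193 on hand, pool $1,069.00 (≈ $5.5389 each)
After Jan 9: 262 on hand, pool $1,483.00 (≈ $5.6603 each)
Jan 15, sell 78: 78/262 × $1,483.00 → $441.50
Ending inventory (cost pool remaining) = $1,041.50
Check: goods available $1,483.00 = COGS $441.50 + ending $1,041.50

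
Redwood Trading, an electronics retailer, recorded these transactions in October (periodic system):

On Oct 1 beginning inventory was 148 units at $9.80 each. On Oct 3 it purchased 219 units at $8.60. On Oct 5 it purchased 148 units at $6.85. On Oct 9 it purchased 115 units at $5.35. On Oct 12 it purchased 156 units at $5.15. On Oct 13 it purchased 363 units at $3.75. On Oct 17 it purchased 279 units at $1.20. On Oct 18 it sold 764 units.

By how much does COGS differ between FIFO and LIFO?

$3,328.60

FIFO COGS: 148 @ $9.80 + 219 @ $8.60 + 148 @ $6.85 + 115 @ $5.35 + 134 @ $5.15 = $5,652.95
LIFO COGS: 279 @ $1.20 + 363 @ $3.75 + 122 @ $5.15 = $2,324.35
Difference = |$5,652.95 − $2,324.35| = $3,328.60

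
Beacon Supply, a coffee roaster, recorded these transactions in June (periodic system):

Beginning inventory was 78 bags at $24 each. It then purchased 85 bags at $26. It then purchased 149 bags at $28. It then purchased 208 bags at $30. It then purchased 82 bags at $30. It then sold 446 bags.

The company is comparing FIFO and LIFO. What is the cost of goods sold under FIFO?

COGS = $12,274

FIFO COGS: 78 @ $24 + 85 @ $26 + 149 @ $28 + 134 @ $30 = $12,274
LIFO COGS: 82 @ $30 + 208 @ $30 + 149 @ $28 + 7 @ $26 = $13,054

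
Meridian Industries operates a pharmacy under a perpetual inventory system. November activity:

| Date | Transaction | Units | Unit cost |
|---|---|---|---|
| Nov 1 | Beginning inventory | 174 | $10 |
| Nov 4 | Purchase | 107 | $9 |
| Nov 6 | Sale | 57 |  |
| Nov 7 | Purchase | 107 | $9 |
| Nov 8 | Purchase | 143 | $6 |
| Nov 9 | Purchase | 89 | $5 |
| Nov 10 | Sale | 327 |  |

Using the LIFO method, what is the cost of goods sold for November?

Nov 6, 57 sold [LIFO — newest first]: 57 @ $9 = $513
Nov 10, 327 sold [LIFO — newest first]: 89 @ $5 + 143 @ $6 + 95 @ $9 = $2,158
Total COGS = $513 + $2,158 = $2,671
Ending inventory: 174 @ $10 + 50 @ $9 + 12 @ $9 = $2,298

COGS = $2,671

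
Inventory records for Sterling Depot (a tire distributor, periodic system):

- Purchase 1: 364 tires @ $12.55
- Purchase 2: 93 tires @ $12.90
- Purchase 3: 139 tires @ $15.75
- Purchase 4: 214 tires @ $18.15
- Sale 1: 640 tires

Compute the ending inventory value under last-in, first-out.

Sale 1 (640) [LIFO — newest first]: 214 @ $18.15 + 139 @ $15.75 + 93 @ $12.90 + 194 @ $12.55 = $9,707.75
Ending inventory: 170 @ $12.55 = $2,133.50

Ending inventory = $2,133.50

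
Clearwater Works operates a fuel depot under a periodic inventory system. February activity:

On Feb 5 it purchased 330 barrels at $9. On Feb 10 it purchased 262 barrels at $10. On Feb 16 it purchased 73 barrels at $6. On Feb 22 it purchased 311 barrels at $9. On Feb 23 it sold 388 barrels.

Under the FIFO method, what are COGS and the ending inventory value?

Feb 23, 388 sold [FIFO — oldest first]: 330 @ $9 + 58 @ $10 = $3,550
Ending inventory: 204 @ $10 + 73 @ $6 + 311 @ $9 = $5,277
Check: goods available $8,827 = COGS $3,550 + ending $5,277

COGS = $3,550; ending inventory = $5,277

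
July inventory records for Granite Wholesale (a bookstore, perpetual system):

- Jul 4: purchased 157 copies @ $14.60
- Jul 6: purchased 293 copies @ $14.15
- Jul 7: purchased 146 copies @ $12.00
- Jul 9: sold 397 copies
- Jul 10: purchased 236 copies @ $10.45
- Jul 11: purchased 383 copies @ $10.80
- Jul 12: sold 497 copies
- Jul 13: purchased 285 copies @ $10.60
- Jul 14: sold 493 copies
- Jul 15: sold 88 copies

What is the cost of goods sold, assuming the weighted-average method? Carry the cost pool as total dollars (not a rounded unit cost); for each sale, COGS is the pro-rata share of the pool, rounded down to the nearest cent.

After Jul 4: 157 on hand, pool $2,292.20 (≈ $14.6000 each)
After Jul 6: 450 on hand, pool $6,438.15 (≈ $14.3070 each)
After Jul 7: 596 on hand, pool $8,190.15 (≈ $13.7419 each)
Jul 9, sell 397: 397/596 × $8,190.15 → $5,455.51
After Jul 10: 435 on hand, pool $5,200.84 (≈ $11.9560 each)
After Jul 11: 818 on hand, pool $9,337.24 (≈ $11.4147 each)
Jul 12, sell 497: 497/818 × $9,337.24 → $5,673.11
After Jul 13: 606 on hand, pool $6,685.13 (≈ $11.0316 each)
Jul 14, sell 493: 493/606 × $6,685.13 → $5,438.56
Jul 15, sell 88: 88/113 × $1,246.57 → $970.78
Total COGS = $5,455.51 + $5,673.11 + $5,438.56 + $970.78 = $17,537.96
Ending inventory (cost pool remaining) = $275.79
Check: goods available $17,813.75 = COGS $17,537.96 + ending $275.79

COGS = $17,537.96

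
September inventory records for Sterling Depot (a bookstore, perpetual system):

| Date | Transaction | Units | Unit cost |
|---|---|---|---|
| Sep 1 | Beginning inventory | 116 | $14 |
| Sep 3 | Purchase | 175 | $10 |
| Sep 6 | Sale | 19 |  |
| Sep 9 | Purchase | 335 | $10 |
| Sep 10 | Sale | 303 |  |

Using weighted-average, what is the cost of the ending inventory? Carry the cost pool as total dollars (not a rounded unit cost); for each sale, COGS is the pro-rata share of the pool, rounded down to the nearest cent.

Ending inventory = $3,257.22

After Sep 1: 116 on hand, pool $1,624.00 (≈ $14.0000 each)
After Sep 3: 291 on hand, pool $3,374.00 (≈ $11.5945 each)
Sep 6, sell 19: 19/291 × $3,374.00 → $220.29
After Sep 9: 607 on hand, pool $6,503.71 (≈ $10.7145 each)
Sep 10, sell 303: 303/607 × $6,503.71 → $3,246.49
Total COGS = $220.29 + $3,246.49 = $3,466.78
Ending inventory (cost pool remaining) = $3,257.22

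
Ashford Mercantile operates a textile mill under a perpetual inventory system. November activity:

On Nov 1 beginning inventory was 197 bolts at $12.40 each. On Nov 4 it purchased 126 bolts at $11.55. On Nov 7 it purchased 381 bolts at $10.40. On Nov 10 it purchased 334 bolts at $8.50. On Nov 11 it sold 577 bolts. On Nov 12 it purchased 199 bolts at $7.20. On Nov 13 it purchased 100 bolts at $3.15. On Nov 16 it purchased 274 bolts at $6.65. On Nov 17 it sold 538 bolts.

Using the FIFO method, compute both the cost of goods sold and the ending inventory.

Nov 11, 577 sold [FIFO — oldest first]: 197 @ $12.40 + 126 @ $11.55 + 254 @ $10.40 = $6,539.70
Nov 17, 538 sold [FIFO — oldest first]: 127 @ $10.40 + 334 @ $8.50 + 77 @ $7.20 = $4,714.20
Total COGS = $6,539.70 + $4,714.20 = $11,253.90
Ending inventory: 122 @ $7.20 + 100 @ $3.15 + 274 @ $6.65 = $3,015.50

COGS = $11,253.90; ending inventory = $3,015.50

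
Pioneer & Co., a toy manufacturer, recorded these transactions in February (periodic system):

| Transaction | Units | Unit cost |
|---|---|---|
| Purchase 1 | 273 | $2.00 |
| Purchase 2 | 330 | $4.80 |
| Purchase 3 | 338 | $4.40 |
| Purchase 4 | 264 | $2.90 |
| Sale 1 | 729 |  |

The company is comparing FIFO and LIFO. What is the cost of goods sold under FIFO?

COGS = $2,684.40

FIFO COGS: 273 @ $2.00 + 330 @ $4.80 + 126 @ $4.40 = $2,684.40
LIFO COGS: 264 @ $2.90 + 338 @ $4.40 + 127 @ $4.80 = $2,862.40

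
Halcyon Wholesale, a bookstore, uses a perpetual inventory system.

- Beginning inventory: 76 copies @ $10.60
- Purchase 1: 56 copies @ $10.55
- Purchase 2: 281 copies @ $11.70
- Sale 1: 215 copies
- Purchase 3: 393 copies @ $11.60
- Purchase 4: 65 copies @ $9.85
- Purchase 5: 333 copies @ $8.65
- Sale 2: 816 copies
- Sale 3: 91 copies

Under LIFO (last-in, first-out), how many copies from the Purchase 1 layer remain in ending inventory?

6

Sale 1 (215) [LIFO — newest first]: 215 @ $11.70 = $2,515.50
Sale 2 (816) [LIFO — newest first]: 333 @ $8.65 + 65 @ $9.85 + 393 @ $11.60 + 25 @ $11.70 = $8,372.00
Sale 3 (91) [LIFO — newest first]: 41 @ $11.70 + 50 @ $10.55 = $1,007.20
Total COGS = $2,515.50 + $8,372.00 + $1,007.20 = $11,894.70
Ending inventory: 76 @ $10.60 + 6 @ $10.55 = $868.90
Check: goods available $12,763.60 = COGS $11,894.70 + ending $868.90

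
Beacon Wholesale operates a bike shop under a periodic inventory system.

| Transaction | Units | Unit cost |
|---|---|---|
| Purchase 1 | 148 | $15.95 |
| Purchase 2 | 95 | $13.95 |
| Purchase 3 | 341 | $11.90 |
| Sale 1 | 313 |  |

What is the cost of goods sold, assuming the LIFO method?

Sale 1 (313) [LIFO — newest first]: 313 @ $11.90 = $3,724.70
Ending inventory: 148 @ $15.95 + 95 @ $13.95 + 28 @ $11.90 = $4,019.05

COGS = $3,724.70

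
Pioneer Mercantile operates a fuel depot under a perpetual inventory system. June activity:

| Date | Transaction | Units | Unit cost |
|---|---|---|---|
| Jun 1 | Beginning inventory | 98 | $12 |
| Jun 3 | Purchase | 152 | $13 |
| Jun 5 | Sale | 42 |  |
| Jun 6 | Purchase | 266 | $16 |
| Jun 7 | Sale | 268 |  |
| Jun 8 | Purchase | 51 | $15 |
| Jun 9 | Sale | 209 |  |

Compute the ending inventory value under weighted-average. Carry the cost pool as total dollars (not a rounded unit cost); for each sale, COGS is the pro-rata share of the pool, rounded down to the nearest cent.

After Jun 1: 98 on hand, pool $1,176.00 (≈ $12.0000 each)
After Jun 3: 250 on hand, pool $3,152.00 (≈ $12.6080 each)
Jun 5, sell 42: 42/250 × $3,152.00 → $529.53
After Jun 6: 474 on hand, pool $6,878.47 (≈ $14.5115 each)
Jun 7, sell 268: 268/474 × $6,878.47 → $3,889.09
After Jun 8: 257 on hand, pool $3,754.38 (≈ $14.6085 each)
Jun 9, sell 209: 209/257 × $3,754.38 → $3,053.17
Total COGS = $529.53 + $3,889.09 + $3,053.17 = $7,471.79
Ending inventory (cost pool remaining) = $701.21
Check: goods available $8,173.00 = COGS $7,471.79 + ending $701.21

Ending inventory = $701.21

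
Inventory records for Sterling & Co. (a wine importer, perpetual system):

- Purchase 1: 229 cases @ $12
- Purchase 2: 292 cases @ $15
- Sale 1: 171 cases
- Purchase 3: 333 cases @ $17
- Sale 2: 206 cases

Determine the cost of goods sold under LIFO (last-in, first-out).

COGS = $6,067

Sale 1 (171) [LIFO — newest first]: 171 @ $15 = $2,565
Sale 2 (206) [LIFO — newest first]: 206 @ $17 = $3,502
Total COGS = $2,565 + $3,502 = $6,067
Ending inventory: 229 @ $12 + 121 @ $15 + 127 @ $17 = $6,722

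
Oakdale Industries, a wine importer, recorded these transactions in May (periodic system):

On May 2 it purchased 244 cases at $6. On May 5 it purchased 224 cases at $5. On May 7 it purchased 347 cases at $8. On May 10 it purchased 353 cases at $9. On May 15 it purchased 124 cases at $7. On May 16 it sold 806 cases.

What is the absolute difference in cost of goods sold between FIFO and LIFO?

FIFO COGS: 244 @ $6 + 224 @ $5 + 338 @ $8 = $5,288
LIFO COGS: 124 @ $7 + 353 @ $9 + 329 @ $8 = $6,677
Difference = |$5,288 − $6,677| = $1,389

$1,389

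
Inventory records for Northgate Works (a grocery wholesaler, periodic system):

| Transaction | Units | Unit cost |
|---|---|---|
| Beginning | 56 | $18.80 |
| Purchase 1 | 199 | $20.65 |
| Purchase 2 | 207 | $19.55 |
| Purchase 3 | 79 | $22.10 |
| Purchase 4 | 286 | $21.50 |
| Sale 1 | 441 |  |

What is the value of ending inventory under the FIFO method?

Ending inventory = $8,305.45

Sale 1 (441) [FIFO — oldest first]: 56 @ $18.80 + 199 @ $20.65 + 186 @ $19.55 = $8,798.45
Ending inventory: 21 @ $19.55 + 79 @ $22.10 + 286 @ $21.50 = $8,305.45
Check: goods available $17,103.90 = COGS $8,798.45 + ending $8,305.45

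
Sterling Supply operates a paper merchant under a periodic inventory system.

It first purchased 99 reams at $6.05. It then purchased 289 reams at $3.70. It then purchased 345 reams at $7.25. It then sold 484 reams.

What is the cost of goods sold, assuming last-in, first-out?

Sale 1 (484) [LIFO — newest first]: 345 @ $7.25 + 139 @ $3.70 = $3,015.55
Ending inventory: 99 @ $6.05 + 150 @ $3.70 = $1,153.95
Check: goods available $4,169.50 = COGS $3,015.55 + ending $1,153.95

COGS = $3,015.55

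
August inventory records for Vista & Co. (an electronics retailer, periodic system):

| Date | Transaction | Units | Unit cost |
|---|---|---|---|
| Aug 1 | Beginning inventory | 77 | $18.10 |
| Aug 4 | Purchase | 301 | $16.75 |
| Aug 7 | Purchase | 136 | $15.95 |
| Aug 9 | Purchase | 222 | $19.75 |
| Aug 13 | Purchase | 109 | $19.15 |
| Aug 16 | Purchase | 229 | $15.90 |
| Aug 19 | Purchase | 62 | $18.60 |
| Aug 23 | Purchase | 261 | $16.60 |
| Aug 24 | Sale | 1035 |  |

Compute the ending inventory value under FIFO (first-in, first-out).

Aug 24, 1035 sold [FIFO — oldest first]: 77 @ $18.10 + 301 @ $16.75 + 136 @ $15.95 + 222 @ $19.75 + 109 @ $19.15 + 190 @ $15.90 = $18,097.50
Ending inventory: 39 @ $15.90 + 62 @ $18.60 + 261 @ $16.60 = $6,105.90

Ending inventory = $6,105.90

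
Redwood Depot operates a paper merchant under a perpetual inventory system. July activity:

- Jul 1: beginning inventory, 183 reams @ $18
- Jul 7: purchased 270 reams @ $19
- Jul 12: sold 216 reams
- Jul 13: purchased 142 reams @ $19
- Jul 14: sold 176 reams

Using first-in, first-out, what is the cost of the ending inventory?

Ending inventory = $3,857

Jul 12, 216 sold [FIFO — oldest first]: 183 @ $18 + 33 @ $19 = $3,921
Jul 14, 176 sold [FIFO — oldest first]: 176 @ $19 = $3,344
Total COGS = $3,921 + $3,344 = $7,265
Ending inventory: 61 @ $19 + 142 @ $19 = $3,857
Check: goods available $11,122 = COGS $7,265 + ending $3,857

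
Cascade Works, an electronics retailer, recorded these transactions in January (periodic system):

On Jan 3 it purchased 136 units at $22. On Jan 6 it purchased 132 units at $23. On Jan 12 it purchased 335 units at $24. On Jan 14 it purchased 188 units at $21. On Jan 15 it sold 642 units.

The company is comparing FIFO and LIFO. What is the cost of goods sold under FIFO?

COGS = $14,887

FIFO COGS: 136 @ $22 + 132 @ $23 + 335 @ $24 + 39 @ $21 = $14,887
LIFO COGS: 188 @ $21 + 335 @ $24 + 119 @ $23 = $14,725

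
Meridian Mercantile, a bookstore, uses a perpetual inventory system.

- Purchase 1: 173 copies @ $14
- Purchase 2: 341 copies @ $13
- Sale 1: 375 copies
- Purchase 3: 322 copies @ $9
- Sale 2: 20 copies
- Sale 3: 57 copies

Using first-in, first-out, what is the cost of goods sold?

COGS = $6,049

Sale 1 (375) [FIFO — oldest first]: 173 @ $14 + 202 @ $13 = $5,048
Sale 2 (20) [FIFO — oldest first]: 20 @ $13 = $260
Sale 3 (57) [FIFO — oldest first]: 57 @ $13 = $741
Total COGS = $5,048 + $260 + $741 = $6,049
Ending inventory: 62 @ $13 + 322 @ $9 = $3,704
Check: goods available $9,753 = COGS $6,049 + ending $3,704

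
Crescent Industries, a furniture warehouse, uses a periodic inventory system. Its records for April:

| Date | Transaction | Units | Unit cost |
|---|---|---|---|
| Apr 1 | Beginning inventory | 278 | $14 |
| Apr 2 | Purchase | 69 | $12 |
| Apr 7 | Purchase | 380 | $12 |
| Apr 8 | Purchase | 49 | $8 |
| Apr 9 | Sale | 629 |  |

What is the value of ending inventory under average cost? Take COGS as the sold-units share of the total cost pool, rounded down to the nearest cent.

Apr 9, sell 629: 629/776 × $9,672.00 → $7,839.80
Ending inventory (cost pool remaining) = $1,832.20

Ending inventory = $1,832.20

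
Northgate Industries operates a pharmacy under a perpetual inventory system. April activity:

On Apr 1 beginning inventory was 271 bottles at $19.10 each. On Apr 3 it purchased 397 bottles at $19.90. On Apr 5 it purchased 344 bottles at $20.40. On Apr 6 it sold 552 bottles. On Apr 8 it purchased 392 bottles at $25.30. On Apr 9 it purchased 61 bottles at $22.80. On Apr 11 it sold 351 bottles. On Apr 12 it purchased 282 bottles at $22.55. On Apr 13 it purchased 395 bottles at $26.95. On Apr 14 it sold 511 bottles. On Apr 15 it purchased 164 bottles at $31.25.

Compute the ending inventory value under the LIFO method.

Ending inventory = $20,386.10

Apr 6, 552 sold [LIFO — newest first]: 344 @ $20.40 + 208 @ $19.90 = $11,156.80
Apr 11, 351 sold [LIFO — newest first]: 61 @ $22.80 + 290 @ $25.30 = $8,727.80
Apr 14, 511 sold [LIFO — newest first]: 395 @ $26.95 + 116 @ $22.55 = $13,261.05
Total COGS = $11,156.80 + $8,727.80 + $13,261.05 = $33,145.65
Ending inventory: 271 @ $19.10 + 189 @ $19.90 + 102 @ $25.30 + 166 @ $22.55 + 164 @ $31.25 = $20,386.10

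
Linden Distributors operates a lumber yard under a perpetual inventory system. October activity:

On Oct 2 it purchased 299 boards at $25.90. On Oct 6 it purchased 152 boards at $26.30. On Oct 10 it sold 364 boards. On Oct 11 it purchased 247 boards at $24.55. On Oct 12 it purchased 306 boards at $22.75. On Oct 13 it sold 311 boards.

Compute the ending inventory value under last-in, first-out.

Ending inventory = $8,194.40

Oct 10, 364 sold [LIFO — newest first]: 152 @ $26.30 + 212 @ $25.90 = $9,488.40
Oct 13, 311 sold [LIFO — newest first]: 306 @ $22.75 + 5 @ $24.55 = $7,084.25
Total COGS = $9,488.40 + $7,084.25 = $16,572.65
Ending inventory: 87 @ $25.90 + 242 @ $24.55 = $8,194.40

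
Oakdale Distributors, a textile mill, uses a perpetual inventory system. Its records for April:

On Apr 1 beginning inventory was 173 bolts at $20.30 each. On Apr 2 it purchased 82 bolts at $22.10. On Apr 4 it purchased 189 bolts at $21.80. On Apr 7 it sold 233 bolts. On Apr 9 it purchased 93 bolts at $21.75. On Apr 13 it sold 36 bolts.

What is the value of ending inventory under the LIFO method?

Apr 7, 233 sold [LIFO — newest first]: 189 @ $21.80 + 44 @ $22.10 = $5,092.60
Apr 13, 36 sold [LIFO — newest first]: 36 @ $21.75 = $783.00
Total COGS = $5,092.60 + $783.00 = $5,875.60
Ending inventory: 173 @ $20.30 + 38 @ $22.10 + 57 @ $21.75 = $5,591.45
Check: goods available $11,467.05 = COGS $5,875.60 + ending $5,591.45

Ending inventory = $5,591.45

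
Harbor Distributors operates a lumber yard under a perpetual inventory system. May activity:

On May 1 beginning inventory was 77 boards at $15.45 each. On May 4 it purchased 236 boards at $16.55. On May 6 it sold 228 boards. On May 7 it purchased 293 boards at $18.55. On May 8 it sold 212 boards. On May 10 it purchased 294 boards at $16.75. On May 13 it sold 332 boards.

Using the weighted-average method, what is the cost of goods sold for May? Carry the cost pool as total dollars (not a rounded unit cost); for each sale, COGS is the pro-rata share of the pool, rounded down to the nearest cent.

COGS = $13,251.53

After May 1: 77 on hand, pool $1,189.65 (≈ $15.4500 each)
After May 4: 313 on hand, pool $5,095.45 (≈ $16.2794 each)
May 6, sell 228: 228/313 × $5,095.45 → $3,711.70
After May 7: 378 on hand, pool $6,818.90 (≈ $18.0394 each)
May 8, sell 212: 212/378 × $6,818.90 → $3,824.35
After May 10: 460 on hand, pool $7,919.05 (≈ $17.2153 each)
May 13, sell 332: 332/460 × $7,919.05 → $5,715.48
Total COGS = $3,711.70 + $3,824.35 + $5,715.48 = $13,251.53
Ending inventory (cost pool remaining) = $2,203.57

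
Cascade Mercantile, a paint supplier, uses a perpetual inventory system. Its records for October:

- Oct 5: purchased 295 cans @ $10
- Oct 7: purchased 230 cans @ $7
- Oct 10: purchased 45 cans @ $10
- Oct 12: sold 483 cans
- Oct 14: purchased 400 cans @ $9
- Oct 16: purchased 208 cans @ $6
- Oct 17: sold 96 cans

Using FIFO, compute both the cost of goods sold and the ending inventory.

COGS = $5,091; ending inventory = $4,767

Oct 12, 483 sold [FIFO — oldest first]: 295 @ $10 + 188 @ $7 = $4,266
Oct 17, 96 sold [FIFO — oldest first]: 42 @ $7 + 45 @ $10 + 9 @ $9 = $825
Total COGS = $4,266 + $825 = $5,091
Ending inventory: 391 @ $9 + 208 @ $6 = $4,767
Check: goods available $9,858 = COGS $5,091 + ending $4,767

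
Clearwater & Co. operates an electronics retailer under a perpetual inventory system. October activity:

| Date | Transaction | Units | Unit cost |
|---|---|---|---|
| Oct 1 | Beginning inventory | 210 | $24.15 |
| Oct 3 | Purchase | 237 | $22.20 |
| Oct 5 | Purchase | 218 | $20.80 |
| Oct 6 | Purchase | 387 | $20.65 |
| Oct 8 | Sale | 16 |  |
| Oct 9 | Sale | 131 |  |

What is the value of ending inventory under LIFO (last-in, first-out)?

Ending inventory = $19,823.30

Oct 8, 16 sold [LIFO — newest first]: 16 @ $20.65 = $330.40
Oct 9, 131 sold [LIFO — newest first]: 131 @ $20.65 = $2,705.15
Total COGS = $330.40 + $2,705.15 = $3,035.55
Ending inventory: 210 @ $24.15 + 237 @ $22.20 + 218 @ $20.80 + 240 @ $20.65 = $19,823.30
Check: goods available $22,858.85 = COGS $3,035.55 + ending $19,823.30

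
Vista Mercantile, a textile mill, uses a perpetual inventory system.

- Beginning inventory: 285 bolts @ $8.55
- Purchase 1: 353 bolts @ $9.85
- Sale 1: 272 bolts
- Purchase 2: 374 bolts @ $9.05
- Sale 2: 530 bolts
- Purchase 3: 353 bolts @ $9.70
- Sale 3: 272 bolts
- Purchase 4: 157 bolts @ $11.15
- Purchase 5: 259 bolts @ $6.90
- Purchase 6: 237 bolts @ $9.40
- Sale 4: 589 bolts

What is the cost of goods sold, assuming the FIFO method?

COGS = $15,446.05

Sale 1 (272) [FIFO — oldest first]: 272 @ $8.55 = $2,325.60
Sale 2 (530) [FIFO — oldest first]: 13 @ $8.55 + 353 @ $9.85 + 164 @ $9.05 = $5,072.40
Sale 3 (272) [FIFO — oldest first]: 210 @ $9.05 + 62 @ $9.70 = $2,501.90
Sale 4 (589) [FIFO — oldest first]: 291 @ $9.70 + 157 @ $11.15 + 141 @ $6.90 = $5,546.15
Total COGS = $2,325.60 + $5,072.40 + $2,501.90 + $5,546.15 = $15,446.05
Ending inventory: 118 @ $6.90 + 237 @ $9.40 = $3,042.00
Check: goods available $18,488.05 = COGS $15,446.05 + ending $3,042.00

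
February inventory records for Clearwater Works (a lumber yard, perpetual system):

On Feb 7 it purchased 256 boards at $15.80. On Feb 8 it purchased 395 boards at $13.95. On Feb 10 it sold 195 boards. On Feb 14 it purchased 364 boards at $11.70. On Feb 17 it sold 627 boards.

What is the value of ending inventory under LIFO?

Ending inventory = $3,049.40

Feb 10, 195 sold [LIFO — newest first]: 195 @ $13.95 = $2,720.25
Feb 17, 627 sold [LIFO — newest first]: 364 @ $11.70 + 200 @ $13.95 + 63 @ $15.80 = $8,044.20
Total COGS = $2,720.25 + $8,044.20 = $10,764.45
Ending inventory: 193 @ $15.80 = $3,049.40
Check: goods available $13,813.85 = COGS $10,764.45 + ending $3,049.40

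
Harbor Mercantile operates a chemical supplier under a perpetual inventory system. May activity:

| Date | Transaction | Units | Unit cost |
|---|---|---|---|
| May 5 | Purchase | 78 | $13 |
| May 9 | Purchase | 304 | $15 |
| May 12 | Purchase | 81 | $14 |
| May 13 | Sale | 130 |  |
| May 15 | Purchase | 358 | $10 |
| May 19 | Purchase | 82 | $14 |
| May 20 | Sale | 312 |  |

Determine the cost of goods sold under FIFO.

May 13, 130 sold [FIFO — oldest first]: 78 @ $13 + 52 @ $15 = $1,794
May 20, 312 sold [FIFO — oldest first]: 252 @ $15 + 60 @ $14 = $4,620
Total COGS = $1,794 + $4,620 = $6,414
Ending inventory: 21 @ $14 + 358 @ $10 + 82 @ $14 = $5,022

COGS = $6,414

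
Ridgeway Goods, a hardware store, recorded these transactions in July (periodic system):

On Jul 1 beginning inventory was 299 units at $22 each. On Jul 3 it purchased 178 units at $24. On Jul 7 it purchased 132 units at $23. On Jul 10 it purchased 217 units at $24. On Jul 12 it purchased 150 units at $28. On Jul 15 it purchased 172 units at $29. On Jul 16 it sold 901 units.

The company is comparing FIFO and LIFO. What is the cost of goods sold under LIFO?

FIFO COGS: 299 @ $22 + 178 @ $24 + 132 @ $23 + 217 @ $24 + 75 @ $28 = $21,194
LIFO COGS: 172 @ $29 + 150 @ $28 + 217 @ $24 + 132 @ $23 + 178 @ $24 + 52 @ $22 = $22,848

COGS = $22,848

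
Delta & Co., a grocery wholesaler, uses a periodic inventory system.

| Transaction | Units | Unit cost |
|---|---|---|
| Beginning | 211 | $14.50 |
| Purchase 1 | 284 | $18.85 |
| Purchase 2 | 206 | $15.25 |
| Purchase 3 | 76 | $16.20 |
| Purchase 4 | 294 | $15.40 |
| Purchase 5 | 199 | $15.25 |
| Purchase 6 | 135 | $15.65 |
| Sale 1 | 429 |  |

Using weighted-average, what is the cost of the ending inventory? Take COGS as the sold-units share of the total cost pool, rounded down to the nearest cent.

Ending inventory = $15,602.60

Sale 1, sell 429: 429/1405 × $22,460.70 → $6,858.10
Ending inventory (cost pool remaining) = $15,602.60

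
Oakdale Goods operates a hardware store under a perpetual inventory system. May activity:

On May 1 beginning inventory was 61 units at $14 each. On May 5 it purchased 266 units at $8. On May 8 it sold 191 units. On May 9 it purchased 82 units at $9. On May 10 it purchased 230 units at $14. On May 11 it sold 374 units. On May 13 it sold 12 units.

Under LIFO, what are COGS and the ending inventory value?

COGS = $6,078; ending inventory = $862

May 8, 191 sold [LIFO — newest first]: 191 @ $8 = $1,528
May 11, 374 sold [LIFO — newest first]: 230 @ $14 + 82 @ $9 + 62 @ $8 = $4,454
May 13, 12 sold [LIFO — newest first]: 12 @ $8 = $96
Total COGS = $1,528 + $4,454 + $96 = $6,078
Ending inventory: 61 @ $14 + 1 @ $8 = $862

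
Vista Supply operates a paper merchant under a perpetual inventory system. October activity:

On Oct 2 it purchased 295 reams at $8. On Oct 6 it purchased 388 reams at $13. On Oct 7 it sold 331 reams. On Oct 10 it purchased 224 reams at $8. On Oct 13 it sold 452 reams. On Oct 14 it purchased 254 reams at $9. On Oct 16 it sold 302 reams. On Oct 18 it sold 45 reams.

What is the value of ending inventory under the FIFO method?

Oct 7, 331 sold [FIFO — oldest first]: 295 @ $8 + 36 @ $13 = $2,828
Oct 13, 452 sold [FIFO — oldest first]: 352 @ $13 + 100 @ $8 = $5,376
Oct 16, 302 sold [FIFO — oldest first]: 124 @ $8 + 178 @ $9 = $2,594
Oct 18, 45 sold [FIFO — oldest first]: 45 @ $9 = $405
Total COGS = $2,828 + $5,376 + $2,594 + $405 = $11,203
Ending inventory: 31 @ $9 = $279

Ending inventory = $279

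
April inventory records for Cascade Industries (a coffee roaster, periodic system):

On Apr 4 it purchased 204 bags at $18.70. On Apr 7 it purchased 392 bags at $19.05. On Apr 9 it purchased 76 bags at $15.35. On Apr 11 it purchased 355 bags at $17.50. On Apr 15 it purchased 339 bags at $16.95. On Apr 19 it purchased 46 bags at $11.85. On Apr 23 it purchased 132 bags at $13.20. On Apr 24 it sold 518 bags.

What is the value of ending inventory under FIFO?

Apr 24, 518 sold [FIFO — oldest first]: 204 @ $18.70 + 314 @ $19.05 = $9,796.50
Ending inventory: 78 @ $19.05 + 76 @ $15.35 + 355 @ $17.50 + 339 @ $16.95 + 46 @ $11.85 + 132 @ $13.20 = $16,898.55
Check: goods available $26,695.05 = COGS $9,796.50 + ending $16,898.55

Ending inventory = $16,898.55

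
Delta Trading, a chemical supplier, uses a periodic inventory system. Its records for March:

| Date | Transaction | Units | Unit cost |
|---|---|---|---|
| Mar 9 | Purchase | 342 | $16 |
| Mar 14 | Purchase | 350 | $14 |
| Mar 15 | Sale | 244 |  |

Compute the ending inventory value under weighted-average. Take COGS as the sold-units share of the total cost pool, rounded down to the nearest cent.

Mar 15, sell 244: 244/692 × $10,372.00 → $3,657.17
Ending inventory (cost pool remaining) = $6,714.83
Check: goods available $10,372.00 = COGS $3,657.17 + ending $6,714.83

Ending inventory = $6,714.83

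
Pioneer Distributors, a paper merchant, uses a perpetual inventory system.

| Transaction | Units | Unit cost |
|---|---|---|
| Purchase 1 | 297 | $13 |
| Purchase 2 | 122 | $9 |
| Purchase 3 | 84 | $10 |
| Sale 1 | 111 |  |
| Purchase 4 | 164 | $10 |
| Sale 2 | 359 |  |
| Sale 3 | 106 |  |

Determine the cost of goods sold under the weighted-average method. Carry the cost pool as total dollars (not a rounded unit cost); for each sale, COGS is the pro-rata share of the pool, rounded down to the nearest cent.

COGS = $6,430.90

After Purchase 1: 297 on hand, pool $3,861.00 (≈ $13.0000 each)
After Purchase 2: 419 on hand, pool $4,959.00 (≈ $11.8353 each)
After Purchase 3: 503 on hand, pool $5,799.00 (≈ $11.5288 each)
Sale 1, sell 111: 111/503 × $5,799.00 → $1,279.69
After Purchase 4: 556 on hand, pool $6,159.31 (≈ $11.0779 each)
Sale 2, sell 359: 359/556 × $6,159.31 → $3,976.96
Sale 3, sell 106: 106/197 × $2,182.35 → $1,174.25
Total COGS = $1,279.69 + $3,976.96 + $1,174.25 = $6,430.90
Ending inventory (cost pool remaining) = $1,008.10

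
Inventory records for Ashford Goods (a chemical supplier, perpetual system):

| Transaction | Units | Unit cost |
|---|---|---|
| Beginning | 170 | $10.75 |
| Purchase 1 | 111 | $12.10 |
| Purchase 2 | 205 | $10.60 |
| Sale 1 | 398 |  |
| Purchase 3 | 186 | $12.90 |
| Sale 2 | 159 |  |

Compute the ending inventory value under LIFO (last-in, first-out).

Ending inventory = $1,294.30

Sale 1 (398) [LIFO — newest first]: 205 @ $10.60 + 111 @ $12.10 + 82 @ $10.75 = $4,397.60
Sale 2 (159) [LIFO — newest first]: 159 @ $12.90 = $2,051.10
Total COGS = $4,397.60 + $2,051.10 = $6,448.70
Ending inventory: 88 @ $10.75 + 27 @ $12.90 = $1,294.30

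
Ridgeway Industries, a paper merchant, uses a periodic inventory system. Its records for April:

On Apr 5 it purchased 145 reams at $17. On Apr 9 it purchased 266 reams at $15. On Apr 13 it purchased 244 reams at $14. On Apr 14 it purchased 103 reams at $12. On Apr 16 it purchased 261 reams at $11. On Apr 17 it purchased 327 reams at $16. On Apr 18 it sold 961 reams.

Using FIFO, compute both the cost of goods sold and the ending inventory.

Apr 18, 961 sold [FIFO — oldest first]: 145 @ $17 + 266 @ $15 + 244 @ $14 + 103 @ $12 + 203 @ $11 = $13,340
Ending inventory: 58 @ $11 + 327 @ $16 = $5,870

COGS = $13,340; ending inventory = $5,870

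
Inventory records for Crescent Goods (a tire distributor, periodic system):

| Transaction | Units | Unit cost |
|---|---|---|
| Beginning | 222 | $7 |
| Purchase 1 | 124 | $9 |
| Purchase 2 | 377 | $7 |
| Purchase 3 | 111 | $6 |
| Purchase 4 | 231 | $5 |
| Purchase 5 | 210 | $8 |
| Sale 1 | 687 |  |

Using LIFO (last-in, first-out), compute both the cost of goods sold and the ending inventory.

Sale 1 (687) [LIFO — newest first]: 210 @ $8 + 231 @ $5 + 111 @ $6 + 135 @ $7 = $4,446
Ending inventory: 222 @ $7 + 124 @ $9 + 242 @ $7 = $4,364
Check: goods available $8,810 = COGS $4,446 + ending $4,364

COGS = $4,446; ending inventory = $4,364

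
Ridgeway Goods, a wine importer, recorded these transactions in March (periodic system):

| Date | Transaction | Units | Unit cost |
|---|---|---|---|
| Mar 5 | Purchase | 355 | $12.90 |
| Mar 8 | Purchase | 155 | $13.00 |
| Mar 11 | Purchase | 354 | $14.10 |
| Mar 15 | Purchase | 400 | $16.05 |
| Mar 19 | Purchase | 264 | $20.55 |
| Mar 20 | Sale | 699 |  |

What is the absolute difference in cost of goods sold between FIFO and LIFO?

$3,079.30

FIFO COGS: 355 @ $12.90 + 155 @ $13.00 + 189 @ $14.10 = $9,259.40
LIFO COGS: 264 @ $20.55 + 400 @ $16.05 + 35 @ $14.10 = $12,338.70
Difference = |$9,259.40 − $12,338.70| = $3,079.30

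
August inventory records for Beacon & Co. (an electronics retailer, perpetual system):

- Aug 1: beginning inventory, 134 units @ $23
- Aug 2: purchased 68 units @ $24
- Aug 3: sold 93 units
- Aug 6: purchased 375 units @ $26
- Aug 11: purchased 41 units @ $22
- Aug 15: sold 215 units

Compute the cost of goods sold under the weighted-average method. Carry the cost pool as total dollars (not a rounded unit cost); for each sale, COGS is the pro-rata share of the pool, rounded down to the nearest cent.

After Aug 1: 134 on hand, pool $3,082.00 (≈ $23.0000 each)
After Aug 2: 202 on hand, pool $4,714.00 (≈ $23.3366 each)
Aug 3, sell 93: 93/202 × $4,714.00 → $2,170.30
After Aug 6: 484 on hand, pool $12,293.70 (≈ $25.4002 each)
After Aug 11: 525 on hand, pool $13,195.70 (≈ $25.1347 each)
Aug 15, sell 215: 215/525 × $13,195.70 → $5,403.95
Total COGS = $2,170.30 + $5,403.95 = $7,574.25
Ending inventory (cost pool remaining) = $7,791.75

COGS = $7,574.25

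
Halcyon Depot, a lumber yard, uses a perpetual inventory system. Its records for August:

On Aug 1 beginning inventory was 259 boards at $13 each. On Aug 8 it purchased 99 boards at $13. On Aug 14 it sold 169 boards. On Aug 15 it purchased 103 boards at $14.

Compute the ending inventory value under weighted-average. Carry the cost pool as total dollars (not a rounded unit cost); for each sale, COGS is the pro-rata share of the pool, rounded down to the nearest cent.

Ending inventory = $3,899.00

After Aug 1: 259 on hand, pool $3,367.00 (≈ $13.0000 each)
After Aug 8: 358 on hand, pool $4,654.00 (≈ $13.0000 each)
Aug 14, sell 169: 169/358 × $4,654.00 → $2,197.00
After Aug 15: 292 on hand, pool $3,899.00 (≈ $13.3527 each)
Ending inventory (cost pool remaining) = $3,899.00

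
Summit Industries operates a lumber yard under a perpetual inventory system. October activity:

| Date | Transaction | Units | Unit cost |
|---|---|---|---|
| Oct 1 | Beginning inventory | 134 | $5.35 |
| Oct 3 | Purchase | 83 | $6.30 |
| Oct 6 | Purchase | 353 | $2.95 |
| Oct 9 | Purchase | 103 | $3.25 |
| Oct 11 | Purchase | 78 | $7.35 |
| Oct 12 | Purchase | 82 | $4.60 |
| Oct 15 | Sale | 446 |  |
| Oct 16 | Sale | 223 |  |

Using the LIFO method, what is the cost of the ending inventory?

Ending inventory = $905.90

Oct 15, 446 sold [LIFO — newest first]: 82 @ $4.60 + 78 @ $7.35 + 103 @ $3.25 + 183 @ $2.95 = $1,825.10
Oct 16, 223 sold [LIFO — newest first]: 170 @ $2.95 + 53 @ $6.30 = $835.40
Total COGS = $1,825.10 + $835.40 = $2,660.50
Ending inventory: 134 @ $5.35 + 30 @ $6.30 = $905.90
Check: goods available $3,566.40 = COGS $2,660.50 + ending $905.90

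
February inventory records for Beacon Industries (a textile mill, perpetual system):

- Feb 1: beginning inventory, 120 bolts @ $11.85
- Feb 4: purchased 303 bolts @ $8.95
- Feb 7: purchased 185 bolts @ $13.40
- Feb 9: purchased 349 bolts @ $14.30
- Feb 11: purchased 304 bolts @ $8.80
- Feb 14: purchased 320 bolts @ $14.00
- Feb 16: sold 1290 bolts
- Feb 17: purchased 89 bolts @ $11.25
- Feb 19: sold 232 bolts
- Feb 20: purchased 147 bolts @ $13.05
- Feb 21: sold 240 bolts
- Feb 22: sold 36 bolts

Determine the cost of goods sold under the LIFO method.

Feb 16, 1290 sold [LIFO — newest first]: 320 @ $14.00 + 304 @ $8.80 + 349 @ $14.30 + 185 @ $13.40 + 132 @ $8.95 = $15,806.30
Feb 19, 232 sold [LIFO — newest first]: 89 @ $11.25 + 143 @ $8.95 = $2,281.10
Feb 21, 240 sold [LIFO — newest first]: 147 @ $13.05 + 28 @ $8.95 + 65 @ $11.85 = $2,939.20
Feb 22, 36 sold [LIFO — newest first]: 36 @ $11.85 = $426.60
Total COGS = $15,806.30 + $2,281.10 + $2,939.20 + $426.60 = $21,453.20
Ending inventory: 19 @ $11.85 = $225.15

COGS = $21,453.20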